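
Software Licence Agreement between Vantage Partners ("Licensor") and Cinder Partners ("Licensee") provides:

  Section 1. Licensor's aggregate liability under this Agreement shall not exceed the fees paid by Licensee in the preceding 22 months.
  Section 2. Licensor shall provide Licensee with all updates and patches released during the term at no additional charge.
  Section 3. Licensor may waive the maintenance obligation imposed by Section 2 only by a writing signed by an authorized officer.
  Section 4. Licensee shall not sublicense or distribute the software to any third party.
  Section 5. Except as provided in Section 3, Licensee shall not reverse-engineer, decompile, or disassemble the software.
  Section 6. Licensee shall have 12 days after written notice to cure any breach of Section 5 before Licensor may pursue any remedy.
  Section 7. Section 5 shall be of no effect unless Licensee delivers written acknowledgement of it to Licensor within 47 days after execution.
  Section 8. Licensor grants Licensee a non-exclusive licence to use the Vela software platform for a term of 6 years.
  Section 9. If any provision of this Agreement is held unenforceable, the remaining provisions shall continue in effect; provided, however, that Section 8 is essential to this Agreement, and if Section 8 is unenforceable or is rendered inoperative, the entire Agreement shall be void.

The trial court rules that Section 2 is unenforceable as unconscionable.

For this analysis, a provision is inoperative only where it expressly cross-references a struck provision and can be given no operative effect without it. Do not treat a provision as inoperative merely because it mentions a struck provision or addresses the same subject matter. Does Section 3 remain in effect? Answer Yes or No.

Section 2 is struck. Section 3 merely fixes the waiver condition for Section 2; with Section 2 gone it has nothing to operate on and falls away. Although Section 5 refers to Section 3, its operative terms do not depend on Section 3, so it remains in effect. Section 9 makes Section 8 an essential term, but Section 8 is unaffected, so the severability proviso in Section 9 preserves the remaining provisions. That leaves Section 1, Section 4, Section 5, Section 6, Section 7, Section 8, and Section 9 in effect. Section 3 is among the inoperative provisions, so the answer is no.

No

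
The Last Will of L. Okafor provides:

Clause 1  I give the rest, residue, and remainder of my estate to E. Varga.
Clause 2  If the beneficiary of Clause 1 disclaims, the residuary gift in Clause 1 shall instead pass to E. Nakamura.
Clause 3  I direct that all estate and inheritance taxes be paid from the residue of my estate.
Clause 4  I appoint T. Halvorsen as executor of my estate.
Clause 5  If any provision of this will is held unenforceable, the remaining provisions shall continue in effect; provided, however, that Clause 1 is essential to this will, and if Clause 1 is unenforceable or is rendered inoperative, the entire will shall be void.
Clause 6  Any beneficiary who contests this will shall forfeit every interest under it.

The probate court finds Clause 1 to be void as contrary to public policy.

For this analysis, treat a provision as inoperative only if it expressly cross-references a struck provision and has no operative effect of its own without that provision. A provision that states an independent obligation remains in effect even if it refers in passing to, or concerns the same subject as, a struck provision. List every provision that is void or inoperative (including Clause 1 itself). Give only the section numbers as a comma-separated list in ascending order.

1, 2, 3, 4, 5, 6

Clause 1 is struck. Clause 2 merely fixes the alternative disposition for Clause 1; with Clause 1 gone it has nothing to operate on and falls away. Clause 5 makes Clause 1 an essential term, and Clause 1 is the provision held invalid; under Clause 5, the entire will is therefore void. No provision of the will survives.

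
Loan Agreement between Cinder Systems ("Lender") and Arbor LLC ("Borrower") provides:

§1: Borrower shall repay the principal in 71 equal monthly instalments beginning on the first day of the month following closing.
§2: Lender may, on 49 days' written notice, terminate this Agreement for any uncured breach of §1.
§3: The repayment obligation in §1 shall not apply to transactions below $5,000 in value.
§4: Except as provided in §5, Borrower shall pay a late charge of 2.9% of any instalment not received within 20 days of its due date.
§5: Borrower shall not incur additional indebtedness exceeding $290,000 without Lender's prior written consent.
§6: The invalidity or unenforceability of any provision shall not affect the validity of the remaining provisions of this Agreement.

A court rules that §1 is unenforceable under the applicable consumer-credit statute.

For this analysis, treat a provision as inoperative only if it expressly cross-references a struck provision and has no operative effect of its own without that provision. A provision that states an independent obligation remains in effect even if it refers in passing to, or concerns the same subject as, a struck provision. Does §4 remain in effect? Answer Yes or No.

§1 is struck. The only function of §2 is the termination right for breach of §1, so it cannot stand once §1 is removed. §3 has no operative effect of its own apart from §1 and is therefore inoperative. §6 is a severability clause and preserves every provision that can still be given independent effect. That leaves §4, §5, and §6 in effect. §4 is among the surviving provisions, so the answer is yes.

Yes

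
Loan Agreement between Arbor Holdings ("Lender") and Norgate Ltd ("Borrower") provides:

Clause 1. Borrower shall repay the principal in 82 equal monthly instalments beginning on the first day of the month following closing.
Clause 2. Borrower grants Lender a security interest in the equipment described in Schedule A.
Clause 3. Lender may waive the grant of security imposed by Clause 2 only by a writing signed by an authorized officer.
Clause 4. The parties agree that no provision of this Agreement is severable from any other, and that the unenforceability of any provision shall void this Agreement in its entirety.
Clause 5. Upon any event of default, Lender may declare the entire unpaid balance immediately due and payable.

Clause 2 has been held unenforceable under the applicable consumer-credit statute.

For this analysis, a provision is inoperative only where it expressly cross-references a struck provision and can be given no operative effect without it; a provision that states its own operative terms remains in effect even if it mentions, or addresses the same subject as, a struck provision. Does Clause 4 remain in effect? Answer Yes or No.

No

Clause 2 is struck. The only function of Clause 3 is the waiver condition for Clause 2, so it cannot stand once Clause 2 is removed. Clause 4 provides that the Agreement is not severable, so the invalidity of any one provision voids the entire Agreement. No provision of the Agreement survives. Clause 4 is among the inoperative provisions, so the answer is no.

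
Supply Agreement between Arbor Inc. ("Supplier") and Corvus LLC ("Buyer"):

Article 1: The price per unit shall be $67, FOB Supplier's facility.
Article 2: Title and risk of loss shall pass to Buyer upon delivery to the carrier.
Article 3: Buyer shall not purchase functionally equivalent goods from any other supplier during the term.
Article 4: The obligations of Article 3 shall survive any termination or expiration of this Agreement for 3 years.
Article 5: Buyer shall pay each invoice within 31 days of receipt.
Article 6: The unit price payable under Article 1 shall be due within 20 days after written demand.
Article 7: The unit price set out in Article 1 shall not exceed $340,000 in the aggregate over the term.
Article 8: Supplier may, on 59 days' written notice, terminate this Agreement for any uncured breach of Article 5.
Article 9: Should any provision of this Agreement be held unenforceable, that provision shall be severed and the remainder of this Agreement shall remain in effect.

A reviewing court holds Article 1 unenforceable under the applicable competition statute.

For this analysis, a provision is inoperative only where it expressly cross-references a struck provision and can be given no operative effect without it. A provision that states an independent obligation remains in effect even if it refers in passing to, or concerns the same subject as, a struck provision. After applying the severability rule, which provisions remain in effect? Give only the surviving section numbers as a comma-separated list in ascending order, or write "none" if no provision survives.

Article 1 is struck. Article 6 operates only by reference to Article 1, so it falls with Article 1. The whole of Article 7 is the aggregate cap on the unit price, defined by reference to Article 1, so Article 7 cannot stand once Article 1 is removed. Article 9 is a severability clause and preserves every provision that can still be given independent effect. That leaves Article 2, Article 3, Article 4, Article 5, Article 8, and Article 9 in effect.

2, 3, 4, 5, 8, 9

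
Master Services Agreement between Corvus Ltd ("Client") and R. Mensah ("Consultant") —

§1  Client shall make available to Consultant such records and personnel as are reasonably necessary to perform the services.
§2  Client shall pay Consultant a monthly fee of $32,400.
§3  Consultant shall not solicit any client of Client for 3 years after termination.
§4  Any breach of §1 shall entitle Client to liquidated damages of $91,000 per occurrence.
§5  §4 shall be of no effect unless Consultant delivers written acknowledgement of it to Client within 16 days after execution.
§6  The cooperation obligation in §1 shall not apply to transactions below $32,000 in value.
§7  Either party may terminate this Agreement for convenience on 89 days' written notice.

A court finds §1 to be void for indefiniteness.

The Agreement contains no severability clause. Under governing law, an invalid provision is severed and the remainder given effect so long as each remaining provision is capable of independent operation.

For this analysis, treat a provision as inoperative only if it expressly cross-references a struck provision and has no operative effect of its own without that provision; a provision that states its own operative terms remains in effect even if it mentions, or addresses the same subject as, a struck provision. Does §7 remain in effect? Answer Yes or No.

Yes

§1 is struck. §4 operates only by reference to §1, so it falls with §1. §6 operates only by reference to §1, so it falls with §1. The only function of §5 is the acknowledgement condition for §4, so it cannot stand once §4 is removed. Under the stated default rule, only provisions that cannot operate independently fall away; the rest are enforced. §2, §3, and §7 remain in effect. §7 is among the surviving provisions, so the answer is yes.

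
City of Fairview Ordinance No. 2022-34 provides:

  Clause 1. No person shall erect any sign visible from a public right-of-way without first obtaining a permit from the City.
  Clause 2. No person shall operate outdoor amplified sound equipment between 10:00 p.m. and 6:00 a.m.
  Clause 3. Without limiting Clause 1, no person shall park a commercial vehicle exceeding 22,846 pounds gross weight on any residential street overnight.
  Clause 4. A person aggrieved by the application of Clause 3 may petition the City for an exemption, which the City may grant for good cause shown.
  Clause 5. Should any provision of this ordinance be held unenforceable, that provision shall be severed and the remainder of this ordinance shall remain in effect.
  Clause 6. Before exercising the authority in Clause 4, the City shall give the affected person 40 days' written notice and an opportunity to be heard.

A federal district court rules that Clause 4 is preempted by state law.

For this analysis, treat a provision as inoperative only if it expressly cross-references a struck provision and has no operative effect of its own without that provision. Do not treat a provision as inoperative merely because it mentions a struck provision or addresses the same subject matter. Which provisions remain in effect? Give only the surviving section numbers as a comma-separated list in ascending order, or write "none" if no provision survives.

1, 2, 3, 5

Clause 4 is struck. The only function of Clause 6 is the notice-and-hearing requirement for Clause 4, so it cannot stand once Clause 4 is removed. Under the severability clause in Clause 5, the remaining provisions continue in force. That leaves Clause 1, Clause 2, Clause 3, and Clause 5 in effect.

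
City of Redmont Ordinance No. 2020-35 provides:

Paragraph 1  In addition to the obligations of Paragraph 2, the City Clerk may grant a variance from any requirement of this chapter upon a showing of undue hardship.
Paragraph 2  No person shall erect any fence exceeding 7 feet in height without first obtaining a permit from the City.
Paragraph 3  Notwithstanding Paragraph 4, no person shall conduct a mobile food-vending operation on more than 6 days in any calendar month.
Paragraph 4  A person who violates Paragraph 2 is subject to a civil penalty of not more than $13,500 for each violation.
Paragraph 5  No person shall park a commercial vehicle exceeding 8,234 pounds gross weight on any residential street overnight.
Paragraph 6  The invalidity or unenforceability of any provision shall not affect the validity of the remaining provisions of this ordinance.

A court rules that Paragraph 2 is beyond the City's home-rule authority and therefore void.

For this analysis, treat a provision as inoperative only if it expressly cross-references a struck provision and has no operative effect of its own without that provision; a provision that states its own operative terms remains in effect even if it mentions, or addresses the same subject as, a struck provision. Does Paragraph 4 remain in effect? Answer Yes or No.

Paragraph 2 is struck. Paragraph 4 operates only by reference to Paragraph 2, so it falls with Paragraph 2. Although Paragraph 1 refers to Paragraph 2, its operative terms do not depend on Paragraph 2, so it remains in effect. Paragraph 3 mentions Paragraph 4 but its own obligation stands independently of Paragraph 4, so Paragraph 3 is not affected. Under the severability clause in Paragraph 6, the remaining provisions continue in force. The provisions still in force are Paragraph 1, Paragraph 3, Paragraph 5, and Paragraph 6. Paragraph 4 is among the inoperative provisions, so the answer is no.

No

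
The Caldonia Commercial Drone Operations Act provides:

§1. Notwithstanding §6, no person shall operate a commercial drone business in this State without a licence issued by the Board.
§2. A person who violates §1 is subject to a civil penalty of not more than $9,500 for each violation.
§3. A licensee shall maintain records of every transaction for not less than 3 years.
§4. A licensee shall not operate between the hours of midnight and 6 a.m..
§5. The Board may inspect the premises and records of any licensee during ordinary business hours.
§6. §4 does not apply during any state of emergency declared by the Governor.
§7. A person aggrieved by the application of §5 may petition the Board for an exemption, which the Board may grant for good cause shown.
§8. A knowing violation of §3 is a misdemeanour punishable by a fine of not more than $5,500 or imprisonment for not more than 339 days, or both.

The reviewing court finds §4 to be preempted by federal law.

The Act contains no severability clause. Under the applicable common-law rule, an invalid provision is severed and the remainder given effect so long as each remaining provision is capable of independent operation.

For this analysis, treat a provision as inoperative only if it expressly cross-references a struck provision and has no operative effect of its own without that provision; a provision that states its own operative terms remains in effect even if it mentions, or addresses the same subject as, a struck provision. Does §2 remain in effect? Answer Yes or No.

§4 is struck. §6 has no operative effect of its own apart from §4 and is therefore inoperative. §1 mentions §6 but its own obligation stands independently of §6, so §1 is not affected. Under the stated default rule, only provisions that cannot operate independently fall away; the rest are enforced. That leaves §1, §2, §3, §5, §7, and §8 in effect. §2 is among the surviving provisions, so the answer is yes.

Yes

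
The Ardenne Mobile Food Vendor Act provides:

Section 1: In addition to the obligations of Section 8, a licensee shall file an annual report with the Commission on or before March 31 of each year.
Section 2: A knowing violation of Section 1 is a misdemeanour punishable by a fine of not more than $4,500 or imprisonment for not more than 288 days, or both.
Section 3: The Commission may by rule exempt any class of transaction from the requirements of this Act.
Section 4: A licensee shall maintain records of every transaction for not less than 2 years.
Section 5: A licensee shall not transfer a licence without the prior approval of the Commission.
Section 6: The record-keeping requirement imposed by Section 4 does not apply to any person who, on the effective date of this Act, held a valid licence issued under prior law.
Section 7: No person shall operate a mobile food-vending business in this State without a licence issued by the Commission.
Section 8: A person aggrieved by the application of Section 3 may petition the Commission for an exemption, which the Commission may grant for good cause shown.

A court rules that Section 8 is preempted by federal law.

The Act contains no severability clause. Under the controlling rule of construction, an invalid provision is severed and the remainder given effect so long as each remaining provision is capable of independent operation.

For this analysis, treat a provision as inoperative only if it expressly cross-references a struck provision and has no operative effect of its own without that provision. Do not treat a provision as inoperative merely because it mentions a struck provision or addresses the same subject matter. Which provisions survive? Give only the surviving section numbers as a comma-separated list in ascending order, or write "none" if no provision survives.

1, 2, 3, 4, 5, 6, 7

Section 8 is struck. Section 1 mentions Section 8 but its own obligation stands independently of Section 8, so Section 1 is not affected. No other provision's operative terms depend on Section 8. Under the stated default rule, only provisions that cannot operate independently fall away; the rest are enforced. The provisions still in force are Section 1, Section 2, Section 3, Section 4, Section 5, Section 6, and Section 7.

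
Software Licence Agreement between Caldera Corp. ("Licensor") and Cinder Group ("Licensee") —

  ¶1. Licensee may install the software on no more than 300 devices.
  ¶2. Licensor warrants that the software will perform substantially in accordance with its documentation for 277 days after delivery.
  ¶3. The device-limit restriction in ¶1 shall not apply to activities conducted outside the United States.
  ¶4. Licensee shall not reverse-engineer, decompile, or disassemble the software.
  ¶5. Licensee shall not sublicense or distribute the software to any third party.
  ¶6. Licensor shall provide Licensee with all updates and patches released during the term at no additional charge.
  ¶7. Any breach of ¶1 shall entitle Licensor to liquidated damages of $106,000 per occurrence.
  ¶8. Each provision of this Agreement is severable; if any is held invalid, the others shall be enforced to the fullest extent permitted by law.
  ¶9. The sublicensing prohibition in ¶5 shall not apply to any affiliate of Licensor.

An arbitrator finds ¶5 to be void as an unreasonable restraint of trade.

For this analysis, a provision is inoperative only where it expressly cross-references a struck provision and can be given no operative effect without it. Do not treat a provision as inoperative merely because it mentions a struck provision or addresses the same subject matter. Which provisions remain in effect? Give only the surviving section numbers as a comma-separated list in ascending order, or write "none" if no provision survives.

¶5 is struck. ¶9 has no operative effect of its own apart from ¶5 and is therefore inoperative. ¶8 is a severability clause and preserves every provision that can still be given independent effect. The provisions still in force are ¶1, ¶2, ¶3, ¶4, ¶6, ¶7, and ¶8.

1, 2, 3, 4, 6, 7, 8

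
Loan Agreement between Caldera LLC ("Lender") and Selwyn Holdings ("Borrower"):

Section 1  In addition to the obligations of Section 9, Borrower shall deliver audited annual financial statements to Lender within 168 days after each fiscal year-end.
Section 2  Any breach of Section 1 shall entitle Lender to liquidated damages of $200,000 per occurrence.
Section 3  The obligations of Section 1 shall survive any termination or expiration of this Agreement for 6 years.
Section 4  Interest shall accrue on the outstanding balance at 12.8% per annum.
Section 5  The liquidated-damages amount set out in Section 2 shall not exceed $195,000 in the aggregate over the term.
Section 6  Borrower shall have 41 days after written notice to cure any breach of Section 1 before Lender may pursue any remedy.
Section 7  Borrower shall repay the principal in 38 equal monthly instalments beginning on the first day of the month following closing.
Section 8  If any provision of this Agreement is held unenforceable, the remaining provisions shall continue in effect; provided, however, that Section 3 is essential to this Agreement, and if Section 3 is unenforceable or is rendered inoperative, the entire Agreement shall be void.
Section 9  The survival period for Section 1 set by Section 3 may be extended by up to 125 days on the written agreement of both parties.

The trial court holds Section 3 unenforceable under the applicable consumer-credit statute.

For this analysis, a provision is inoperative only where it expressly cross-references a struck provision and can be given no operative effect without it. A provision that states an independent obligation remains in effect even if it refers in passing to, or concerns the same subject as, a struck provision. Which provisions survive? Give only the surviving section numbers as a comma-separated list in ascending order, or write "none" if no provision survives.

Section 3 is struck. Section 9 does nothing except set the extension of the survival period for Section 1 by reference to Section 3; with Section 3 gone it has no independent effect and is inoperative. Section 8 makes Section 3 an essential term, and Section 3 is the provision held invalid; under Section 8, the entire Agreement is therefore void. No provision of the Agreement survives.

none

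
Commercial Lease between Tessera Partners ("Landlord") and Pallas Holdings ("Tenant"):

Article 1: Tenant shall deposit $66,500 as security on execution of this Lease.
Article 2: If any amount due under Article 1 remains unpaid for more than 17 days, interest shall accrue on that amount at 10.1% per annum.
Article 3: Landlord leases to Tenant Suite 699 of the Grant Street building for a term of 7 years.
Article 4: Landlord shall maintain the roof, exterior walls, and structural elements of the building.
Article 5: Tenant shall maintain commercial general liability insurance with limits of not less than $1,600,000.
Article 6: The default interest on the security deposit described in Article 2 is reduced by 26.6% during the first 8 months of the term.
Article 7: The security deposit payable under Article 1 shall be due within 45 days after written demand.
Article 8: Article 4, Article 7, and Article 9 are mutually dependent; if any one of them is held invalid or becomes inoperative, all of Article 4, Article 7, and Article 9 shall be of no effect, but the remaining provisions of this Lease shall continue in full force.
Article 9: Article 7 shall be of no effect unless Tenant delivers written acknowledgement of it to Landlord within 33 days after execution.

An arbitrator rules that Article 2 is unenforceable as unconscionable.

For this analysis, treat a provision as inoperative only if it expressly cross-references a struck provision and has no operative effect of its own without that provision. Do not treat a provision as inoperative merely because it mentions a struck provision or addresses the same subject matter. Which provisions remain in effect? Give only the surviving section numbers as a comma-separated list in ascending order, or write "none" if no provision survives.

1, 3, 4, 5, 7, 8, 9

Article 2 is struck. Article 6 operates only by reference to Article 2, so it falls with Article 2. Article 8 ties Article 4, Article 7, and Article 9 together, but none of those is affected here; the remaining provisions continue in force under Article 8. The provisions still in force are Article 1, Article 3, Article 4, Article 5, Article 7, Article 8, and Article 9.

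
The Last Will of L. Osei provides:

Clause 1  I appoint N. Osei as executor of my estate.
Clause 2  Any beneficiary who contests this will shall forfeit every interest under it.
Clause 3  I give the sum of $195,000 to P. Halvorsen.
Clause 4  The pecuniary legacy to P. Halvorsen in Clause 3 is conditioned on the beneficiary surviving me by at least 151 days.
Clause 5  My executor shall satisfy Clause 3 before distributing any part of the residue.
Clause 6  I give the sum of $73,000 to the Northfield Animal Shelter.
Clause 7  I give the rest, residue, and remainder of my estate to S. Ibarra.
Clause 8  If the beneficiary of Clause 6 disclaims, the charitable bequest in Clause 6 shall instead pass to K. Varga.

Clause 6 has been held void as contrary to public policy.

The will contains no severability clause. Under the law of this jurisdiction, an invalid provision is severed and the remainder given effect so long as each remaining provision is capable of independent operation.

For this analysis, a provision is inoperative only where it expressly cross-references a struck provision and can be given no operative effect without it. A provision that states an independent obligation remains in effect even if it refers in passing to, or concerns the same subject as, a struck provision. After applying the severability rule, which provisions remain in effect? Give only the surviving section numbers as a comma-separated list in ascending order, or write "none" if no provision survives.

Clause 6 is struck. Clause 8 has no operative effect of its own apart from Clause 6 and is therefore inoperative. Under the stated default rule, only provisions that cannot operate independently fall away; the rest are enforced. The provisions still in force are Clause 1, Clause 2, Clause 3, Clause 4, Clause 5, and Clause 7.

1, 2, 3, 4, 5, 7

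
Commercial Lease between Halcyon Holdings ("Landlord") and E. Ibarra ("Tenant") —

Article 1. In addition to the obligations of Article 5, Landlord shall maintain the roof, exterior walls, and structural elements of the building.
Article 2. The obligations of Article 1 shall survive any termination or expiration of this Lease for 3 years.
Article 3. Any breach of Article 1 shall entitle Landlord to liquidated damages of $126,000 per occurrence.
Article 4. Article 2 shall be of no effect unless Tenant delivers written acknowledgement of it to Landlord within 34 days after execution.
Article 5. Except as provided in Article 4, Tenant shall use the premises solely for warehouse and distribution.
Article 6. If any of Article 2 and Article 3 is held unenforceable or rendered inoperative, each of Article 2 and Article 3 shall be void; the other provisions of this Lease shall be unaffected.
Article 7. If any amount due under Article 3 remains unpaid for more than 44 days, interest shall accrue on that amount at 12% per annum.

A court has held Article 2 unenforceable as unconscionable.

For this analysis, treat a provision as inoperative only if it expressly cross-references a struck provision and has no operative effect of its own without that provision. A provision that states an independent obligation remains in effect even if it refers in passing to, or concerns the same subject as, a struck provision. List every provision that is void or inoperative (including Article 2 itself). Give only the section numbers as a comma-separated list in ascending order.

Article 2 is struck. The only function of Article 4 is the acknowledgement condition for Article 2, so it cannot stand once Article 2 is removed. Article 5 mentions Article 4 but its own obligation stands independently of Article 4, so Article 5 is not affected. Article 6 declares Article 2 and Article 3 mutually dependent; since one of them has fallen, all of them are of no effect. That brings down Article 3 as well. Article 7 in turn depends solely on a provision now struck and likewise falls. The remainder continues in force under Article 6. Article 1, Article 5, and Article 6 remain in effect.

2, 3, 4, 7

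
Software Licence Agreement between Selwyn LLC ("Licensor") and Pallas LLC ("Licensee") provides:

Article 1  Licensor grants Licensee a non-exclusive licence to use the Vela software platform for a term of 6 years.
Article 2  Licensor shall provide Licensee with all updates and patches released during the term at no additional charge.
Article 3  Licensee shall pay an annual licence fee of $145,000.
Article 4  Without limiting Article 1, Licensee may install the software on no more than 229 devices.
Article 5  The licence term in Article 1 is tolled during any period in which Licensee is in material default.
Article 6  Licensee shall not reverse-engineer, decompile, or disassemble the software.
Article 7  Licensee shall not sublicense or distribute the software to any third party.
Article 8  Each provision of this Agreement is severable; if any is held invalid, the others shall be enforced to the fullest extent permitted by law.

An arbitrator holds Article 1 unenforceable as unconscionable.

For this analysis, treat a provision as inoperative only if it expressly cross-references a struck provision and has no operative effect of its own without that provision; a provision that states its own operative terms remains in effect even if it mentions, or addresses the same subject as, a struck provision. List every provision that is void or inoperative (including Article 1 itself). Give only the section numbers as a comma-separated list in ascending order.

1, 5

Article 1 is struck. Article 5 does nothing except set the tolling of the licence term by reference to Article 1; with Article 1 gone it has no independent effect and is inoperative. Although Article 4 refers to Article 1, its operative terms do not depend on Article 1, so it remains in effect. Under the severability clause in Article 8, the remaining provisions continue in force. The provisions still in force are Article 2, Article 3, Article 4, Article 6, Article 7, and Article 8.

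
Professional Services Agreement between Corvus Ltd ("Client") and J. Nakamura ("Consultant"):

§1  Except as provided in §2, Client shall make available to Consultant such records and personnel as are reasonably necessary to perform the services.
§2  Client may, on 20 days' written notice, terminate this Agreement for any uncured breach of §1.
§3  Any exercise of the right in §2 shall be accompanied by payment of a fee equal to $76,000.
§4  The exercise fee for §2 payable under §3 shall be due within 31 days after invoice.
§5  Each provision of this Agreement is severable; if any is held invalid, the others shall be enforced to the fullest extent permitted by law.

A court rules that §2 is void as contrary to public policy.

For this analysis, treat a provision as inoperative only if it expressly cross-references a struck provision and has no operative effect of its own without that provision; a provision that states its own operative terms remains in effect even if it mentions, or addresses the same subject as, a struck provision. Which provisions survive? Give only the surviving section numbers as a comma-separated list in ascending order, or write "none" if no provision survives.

§2 is struck. §3 operates only by reference to §2, so it falls with §2. §4 has no operative effect of its own apart from §3 and is therefore inoperative. Although §1 refers to §2, its operative terms do not depend on §2, so it remains in effect. §5 is a severability clause and preserves every provision that can still be given independent effect. §1 and §5 remain in effect.

1, 5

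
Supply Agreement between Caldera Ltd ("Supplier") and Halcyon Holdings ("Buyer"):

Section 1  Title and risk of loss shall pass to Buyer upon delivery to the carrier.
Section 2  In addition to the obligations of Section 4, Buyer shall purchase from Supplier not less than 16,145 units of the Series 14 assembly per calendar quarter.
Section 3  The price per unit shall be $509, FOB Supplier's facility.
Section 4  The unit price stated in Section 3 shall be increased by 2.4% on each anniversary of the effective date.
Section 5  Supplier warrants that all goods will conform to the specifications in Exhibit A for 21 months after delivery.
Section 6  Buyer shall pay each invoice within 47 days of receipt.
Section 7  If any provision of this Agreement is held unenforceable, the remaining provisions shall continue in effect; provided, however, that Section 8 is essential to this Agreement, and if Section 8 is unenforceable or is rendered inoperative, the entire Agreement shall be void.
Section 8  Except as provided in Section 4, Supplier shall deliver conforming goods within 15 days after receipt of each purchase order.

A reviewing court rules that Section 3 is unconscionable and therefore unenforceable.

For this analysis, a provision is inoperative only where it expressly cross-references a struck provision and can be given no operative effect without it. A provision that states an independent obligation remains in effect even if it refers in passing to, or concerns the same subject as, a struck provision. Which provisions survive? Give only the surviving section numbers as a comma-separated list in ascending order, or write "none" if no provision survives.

1, 2, 5, 6, 7, 8

Section 3 is struck. The whole of Section 4 is the escalation of the unit price, defined by reference to Section 3, so Section 4 cannot stand once Section 3 is removed. Although Section 8 refers to Section 4, its operative terms do not depend on Section 4, so it remains in effect. Section 2 mentions Section 4 but its own obligation stands independently of Section 4, so Section 2 is not affected. Section 7 makes Section 8 an essential term, but Section 8 is unaffected, so the severability proviso in Section 7 preserves the remaining provisions. The provisions still in force are Section 1, Section 2, Section 5, Section 6, Section 7, and Section 8.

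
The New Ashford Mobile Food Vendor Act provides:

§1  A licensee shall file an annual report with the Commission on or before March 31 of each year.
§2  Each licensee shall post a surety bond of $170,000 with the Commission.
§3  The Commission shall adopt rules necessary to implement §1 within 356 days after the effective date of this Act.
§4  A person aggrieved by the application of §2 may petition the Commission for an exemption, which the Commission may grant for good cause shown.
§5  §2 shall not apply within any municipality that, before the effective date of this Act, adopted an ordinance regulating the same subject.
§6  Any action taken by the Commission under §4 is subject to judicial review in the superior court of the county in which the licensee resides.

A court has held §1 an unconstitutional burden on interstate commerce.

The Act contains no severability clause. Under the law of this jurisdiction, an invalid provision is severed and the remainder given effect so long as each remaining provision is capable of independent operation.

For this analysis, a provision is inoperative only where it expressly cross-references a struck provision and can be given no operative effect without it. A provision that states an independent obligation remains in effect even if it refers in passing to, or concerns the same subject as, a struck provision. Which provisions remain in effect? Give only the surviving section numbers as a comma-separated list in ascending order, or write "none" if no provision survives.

§1 is struck. §3 operates only by reference to §1, so it falls with §1. Under the stated default rule, only provisions that cannot operate independently fall away; the rest are enforced. The provisions still in force are §2, §4, §5, and §6.

2, 4, 5, 6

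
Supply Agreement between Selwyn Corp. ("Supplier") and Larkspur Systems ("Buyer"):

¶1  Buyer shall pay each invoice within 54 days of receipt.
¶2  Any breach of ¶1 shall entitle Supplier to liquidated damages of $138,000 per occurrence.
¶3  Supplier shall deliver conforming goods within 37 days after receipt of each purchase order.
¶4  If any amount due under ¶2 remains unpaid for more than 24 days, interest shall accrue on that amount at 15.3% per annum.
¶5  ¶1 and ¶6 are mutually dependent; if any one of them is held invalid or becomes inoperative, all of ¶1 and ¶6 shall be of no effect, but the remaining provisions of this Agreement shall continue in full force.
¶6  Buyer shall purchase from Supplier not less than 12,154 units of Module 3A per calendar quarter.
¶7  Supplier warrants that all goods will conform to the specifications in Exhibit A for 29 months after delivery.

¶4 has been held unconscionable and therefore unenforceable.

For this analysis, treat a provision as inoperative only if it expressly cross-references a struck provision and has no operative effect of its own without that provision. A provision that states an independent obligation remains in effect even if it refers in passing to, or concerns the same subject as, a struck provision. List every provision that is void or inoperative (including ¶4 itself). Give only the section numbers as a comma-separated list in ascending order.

¶4 is struck. No other provision's operative terms depend on ¶4. ¶5 ties ¶1 and ¶6 together, but none of those is affected here; the remaining provisions continue in force under ¶5. ¶1, ¶2, ¶3, ¶5, ¶6, and ¶7 remain in effect.

4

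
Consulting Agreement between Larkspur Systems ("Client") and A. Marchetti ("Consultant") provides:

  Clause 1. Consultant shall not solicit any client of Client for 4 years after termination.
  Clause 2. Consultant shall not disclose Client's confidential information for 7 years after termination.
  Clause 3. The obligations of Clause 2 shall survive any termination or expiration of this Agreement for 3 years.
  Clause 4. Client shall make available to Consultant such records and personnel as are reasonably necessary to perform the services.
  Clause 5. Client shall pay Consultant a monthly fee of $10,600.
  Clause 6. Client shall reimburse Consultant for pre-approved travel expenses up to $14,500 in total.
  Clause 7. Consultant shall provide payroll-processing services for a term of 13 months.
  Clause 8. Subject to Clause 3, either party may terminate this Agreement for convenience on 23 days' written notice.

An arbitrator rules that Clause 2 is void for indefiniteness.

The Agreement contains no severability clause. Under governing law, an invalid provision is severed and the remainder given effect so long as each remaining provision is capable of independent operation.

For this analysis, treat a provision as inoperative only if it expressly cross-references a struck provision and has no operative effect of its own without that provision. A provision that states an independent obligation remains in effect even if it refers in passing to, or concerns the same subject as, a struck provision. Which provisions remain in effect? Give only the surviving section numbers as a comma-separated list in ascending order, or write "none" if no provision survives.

Clause 2 is struck. Clause 3 operates only by reference to Clause 2, so it falls with Clause 2. Although Clause 8 refers to Clause 3, its operative terms do not depend on Clause 3, so it remains in effect. Under the stated default rule, only provisions that cannot operate independently fall away; the rest are enforced. That leaves Clause 1, Clause 4, Clause 5, Clause 6, Clause 7, and Clause 8 in effect.

1, 4, 5, 6, 7, 8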